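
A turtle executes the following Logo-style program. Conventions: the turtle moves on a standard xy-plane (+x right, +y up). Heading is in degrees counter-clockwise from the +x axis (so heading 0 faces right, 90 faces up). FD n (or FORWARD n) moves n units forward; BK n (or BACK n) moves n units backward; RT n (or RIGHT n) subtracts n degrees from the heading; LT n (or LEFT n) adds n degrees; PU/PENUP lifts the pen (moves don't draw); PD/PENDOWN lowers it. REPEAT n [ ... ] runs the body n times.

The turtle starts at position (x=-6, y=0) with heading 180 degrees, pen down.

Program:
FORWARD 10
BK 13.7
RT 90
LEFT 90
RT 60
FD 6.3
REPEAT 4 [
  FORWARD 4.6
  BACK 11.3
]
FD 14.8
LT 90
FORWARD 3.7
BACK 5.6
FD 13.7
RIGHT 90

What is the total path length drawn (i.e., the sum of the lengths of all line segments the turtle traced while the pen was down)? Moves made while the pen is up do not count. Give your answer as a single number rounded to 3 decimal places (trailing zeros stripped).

Answer: 131.4

Derivation:
Executing turtle program step by step:
Start: pos=(-6,0), heading=180, pen down
FD 10: (-6,0) -> (-16,0) [heading=180, draw]
BK 13.7: (-16,0) -> (-2.3,0) [heading=180, draw]
RT 90: heading 180 -> 90
LT 90: heading 90 -> 180
RT 60: heading 180 -> 120
FD 6.3: (-2.3,0) -> (-5.45,5.456) [heading=120, draw]
REPEAT 4 [
  -- iteration 1/4 --
  FD 4.6: (-5.45,5.456) -> (-7.75,9.44) [heading=120, draw]
  BK 11.3: (-7.75,9.44) -> (-2.1,-0.346) [heading=120, draw]
  -- iteration 2/4 --
  FD 4.6: (-2.1,-0.346) -> (-4.4,3.637) [heading=120, draw]
  BK 11.3: (-4.4,3.637) -> (1.25,-6.149) [heading=120, draw]
  -- iteration 3/4 --
  FD 4.6: (1.25,-6.149) -> (-1.05,-2.165) [heading=120, draw]
  BK 11.3: (-1.05,-2.165) -> (4.6,-11.951) [heading=120, draw]
  -- iteration 4/4 --
  FD 4.6: (4.6,-11.951) -> (2.3,-7.967) [heading=120, draw]
  BK 11.3: (2.3,-7.967) -> (7.95,-17.754) [heading=120, draw]
]
FD 14.8: (7.95,-17.754) -> (0.55,-4.936) [heading=120, draw]
LT 90: heading 120 -> 210
FD 3.7: (0.55,-4.936) -> (-2.654,-6.786) [heading=210, draw]
BK 5.6: (-2.654,-6.786) -> (2.195,-3.986) [heading=210, draw]
FD 13.7: (2.195,-3.986) -> (-9.669,-10.836) [heading=210, draw]
RT 90: heading 210 -> 120
Final: pos=(-9.669,-10.836), heading=120, 15 segment(s) drawn

Segment lengths:
  seg 1: (-6,0) -> (-16,0), length = 10
  seg 2: (-16,0) -> (-2.3,0), length = 13.7
  seg 3: (-2.3,0) -> (-5.45,5.456), length = 6.3
  seg 4: (-5.45,5.456) -> (-7.75,9.44), length = 4.6
  seg 5: (-7.75,9.44) -> (-2.1,-0.346), length = 11.3
  seg 6: (-2.1,-0.346) -> (-4.4,3.637), length = 4.6
  seg 7: (-4.4,3.637) -> (1.25,-6.149), length = 11.3
  seg 8: (1.25,-6.149) -> (-1.05,-2.165), length = 4.6
  seg 9: (-1.05,-2.165) -> (4.6,-11.951), length = 11.3
  seg 10: (4.6,-11.951) -> (2.3,-7.967), length = 4.6
  seg 11: (2.3,-7.967) -> (7.95,-17.754), length = 11.3
  seg 12: (7.95,-17.754) -> (0.55,-4.936), length = 14.8
  seg 13: (0.55,-4.936) -> (-2.654,-6.786), length = 3.7
  seg 14: (-2.654,-6.786) -> (2.195,-3.986), length = 5.6
  seg 15: (2.195,-3.986) -> (-9.669,-10.836), length = 13.7
Total = 131.4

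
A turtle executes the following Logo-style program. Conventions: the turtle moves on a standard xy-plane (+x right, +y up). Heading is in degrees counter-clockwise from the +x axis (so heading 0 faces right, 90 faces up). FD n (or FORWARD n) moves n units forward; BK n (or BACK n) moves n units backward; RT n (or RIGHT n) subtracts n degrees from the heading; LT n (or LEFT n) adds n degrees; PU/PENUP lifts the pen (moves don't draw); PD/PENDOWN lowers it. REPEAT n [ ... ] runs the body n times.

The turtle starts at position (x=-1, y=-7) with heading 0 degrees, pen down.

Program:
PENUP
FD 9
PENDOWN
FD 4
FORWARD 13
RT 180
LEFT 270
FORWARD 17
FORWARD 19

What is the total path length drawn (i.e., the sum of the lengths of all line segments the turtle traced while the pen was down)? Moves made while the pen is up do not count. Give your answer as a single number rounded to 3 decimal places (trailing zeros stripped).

Executing turtle program step by step:
Start: pos=(-1,-7), heading=0, pen down
PU: pen up
FD 9: (-1,-7) -> (8,-7) [heading=0, move]
PD: pen down
FD 4: (8,-7) -> (12,-7) [heading=0, draw]
FD 13: (12,-7) -> (25,-7) [heading=0, draw]
RT 180: heading 0 -> 180
LT 270: heading 180 -> 90
FD 17: (25,-7) -> (25,10) [heading=90, draw]
FD 19: (25,10) -> (25,29) [heading=90, draw]
Final: pos=(25,29), heading=90, 4 segment(s) drawn

Segment lengths:
  seg 1: (8,-7) -> (12,-7), length = 4
  seg 2: (12,-7) -> (25,-7), length = 13
  seg 3: (25,-7) -> (25,10), length = 17
  seg 4: (25,10) -> (25,29), length = 19
Total = 53

Answer: 53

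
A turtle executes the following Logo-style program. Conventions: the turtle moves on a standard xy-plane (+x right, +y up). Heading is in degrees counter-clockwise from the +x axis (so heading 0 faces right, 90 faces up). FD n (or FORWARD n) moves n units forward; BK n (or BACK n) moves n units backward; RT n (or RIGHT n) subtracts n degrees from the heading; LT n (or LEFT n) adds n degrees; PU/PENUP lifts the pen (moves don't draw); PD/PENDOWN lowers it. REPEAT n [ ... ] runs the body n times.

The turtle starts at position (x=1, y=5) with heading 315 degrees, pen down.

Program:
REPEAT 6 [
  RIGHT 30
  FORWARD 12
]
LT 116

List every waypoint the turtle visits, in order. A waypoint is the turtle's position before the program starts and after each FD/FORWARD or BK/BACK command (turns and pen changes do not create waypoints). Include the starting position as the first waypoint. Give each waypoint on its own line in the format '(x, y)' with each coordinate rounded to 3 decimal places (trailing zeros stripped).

Answer: (1, 5)
(4.106, -6.591)
(1, -18.182)
(-7.485, -26.668)
(-19.076, -29.773)
(-30.668, -26.668)
(-39.153, -18.182)

Derivation:
Executing turtle program step by step:
Start: pos=(1,5), heading=315, pen down
REPEAT 6 [
  -- iteration 1/6 --
  RT 30: heading 315 -> 285
  FD 12: (1,5) -> (4.106,-6.591) [heading=285, draw]
  -- iteration 2/6 --
  RT 30: heading 285 -> 255
  FD 12: (4.106,-6.591) -> (1,-18.182) [heading=255, draw]
  -- iteration 3/6 --
  RT 30: heading 255 -> 225
  FD 12: (1,-18.182) -> (-7.485,-26.668) [heading=225, draw]
  -- iteration 4/6 --
  RT 30: heading 225 -> 195
  FD 12: (-7.485,-26.668) -> (-19.076,-29.773) [heading=195, draw]
  -- iteration 5/6 --
  RT 30: heading 195 -> 165
  FD 12: (-19.076,-29.773) -> (-30.668,-26.668) [heading=165, draw]
  -- iteration 6/6 --
  RT 30: heading 165 -> 135
  FD 12: (-30.668,-26.668) -> (-39.153,-18.182) [heading=135, draw]
]
LT 116: heading 135 -> 251
Final: pos=(-39.153,-18.182), heading=251, 6 segment(s) drawn
Waypoints (7 total):
(1, 5)
(4.106, -6.591)
(1, -18.182)
(-7.485, -26.668)
(-19.076, -29.773)
(-30.668, -26.668)
(-39.153, -18.182)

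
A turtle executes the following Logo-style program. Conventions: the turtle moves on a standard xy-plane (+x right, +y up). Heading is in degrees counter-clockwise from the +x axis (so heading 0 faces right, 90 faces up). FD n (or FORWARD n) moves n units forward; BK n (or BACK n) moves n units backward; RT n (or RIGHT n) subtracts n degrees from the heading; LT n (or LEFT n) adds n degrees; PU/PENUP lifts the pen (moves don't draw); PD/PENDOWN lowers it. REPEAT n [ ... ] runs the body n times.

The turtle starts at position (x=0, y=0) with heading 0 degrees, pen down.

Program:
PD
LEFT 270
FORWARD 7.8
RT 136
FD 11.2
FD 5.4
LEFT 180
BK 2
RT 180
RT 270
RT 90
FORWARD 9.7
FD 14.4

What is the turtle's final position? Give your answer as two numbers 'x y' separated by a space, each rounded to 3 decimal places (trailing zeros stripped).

Answer: -29.662 22.916

Derivation:
Executing turtle program step by step:
Start: pos=(0,0), heading=0, pen down
PD: pen down
LT 270: heading 0 -> 270
FD 7.8: (0,0) -> (0,-7.8) [heading=270, draw]
RT 136: heading 270 -> 134
FD 11.2: (0,-7.8) -> (-7.78,0.257) [heading=134, draw]
FD 5.4: (-7.78,0.257) -> (-11.531,4.141) [heading=134, draw]
LT 180: heading 134 -> 314
BK 2: (-11.531,4.141) -> (-12.921,5.58) [heading=314, draw]
RT 180: heading 314 -> 134
RT 270: heading 134 -> 224
RT 90: heading 224 -> 134
FD 9.7: (-12.921,5.58) -> (-19.659,12.557) [heading=134, draw]
FD 14.4: (-19.659,12.557) -> (-29.662,22.916) [heading=134, draw]
Final: pos=(-29.662,22.916), heading=134, 6 segment(s) drawn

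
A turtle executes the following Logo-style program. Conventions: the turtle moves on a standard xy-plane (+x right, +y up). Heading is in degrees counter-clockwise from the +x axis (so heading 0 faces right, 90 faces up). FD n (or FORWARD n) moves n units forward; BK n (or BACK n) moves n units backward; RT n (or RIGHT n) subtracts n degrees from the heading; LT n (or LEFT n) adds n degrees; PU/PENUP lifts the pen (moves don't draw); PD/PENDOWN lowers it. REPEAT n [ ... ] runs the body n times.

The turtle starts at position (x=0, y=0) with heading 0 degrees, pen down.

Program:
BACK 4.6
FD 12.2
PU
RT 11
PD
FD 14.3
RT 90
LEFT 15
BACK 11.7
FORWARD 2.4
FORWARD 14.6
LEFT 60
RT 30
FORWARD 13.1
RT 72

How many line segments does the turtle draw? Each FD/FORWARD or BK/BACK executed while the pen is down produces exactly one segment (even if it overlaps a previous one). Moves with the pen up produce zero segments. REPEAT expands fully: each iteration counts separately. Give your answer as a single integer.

Executing turtle program step by step:
Start: pos=(0,0), heading=0, pen down
BK 4.6: (0,0) -> (-4.6,0) [heading=0, draw]
FD 12.2: (-4.6,0) -> (7.6,0) [heading=0, draw]
PU: pen up
RT 11: heading 0 -> 349
PD: pen down
FD 14.3: (7.6,0) -> (21.637,-2.729) [heading=349, draw]
RT 90: heading 349 -> 259
LT 15: heading 259 -> 274
BK 11.7: (21.637,-2.729) -> (20.821,8.943) [heading=274, draw]
FD 2.4: (20.821,8.943) -> (20.989,6.549) [heading=274, draw]
FD 14.6: (20.989,6.549) -> (22.007,-8.016) [heading=274, draw]
LT 60: heading 274 -> 334
RT 30: heading 334 -> 304
FD 13.1: (22.007,-8.016) -> (29.332,-18.876) [heading=304, draw]
RT 72: heading 304 -> 232
Final: pos=(29.332,-18.876), heading=232, 7 segment(s) drawn
Segments drawn: 7

Answer: 7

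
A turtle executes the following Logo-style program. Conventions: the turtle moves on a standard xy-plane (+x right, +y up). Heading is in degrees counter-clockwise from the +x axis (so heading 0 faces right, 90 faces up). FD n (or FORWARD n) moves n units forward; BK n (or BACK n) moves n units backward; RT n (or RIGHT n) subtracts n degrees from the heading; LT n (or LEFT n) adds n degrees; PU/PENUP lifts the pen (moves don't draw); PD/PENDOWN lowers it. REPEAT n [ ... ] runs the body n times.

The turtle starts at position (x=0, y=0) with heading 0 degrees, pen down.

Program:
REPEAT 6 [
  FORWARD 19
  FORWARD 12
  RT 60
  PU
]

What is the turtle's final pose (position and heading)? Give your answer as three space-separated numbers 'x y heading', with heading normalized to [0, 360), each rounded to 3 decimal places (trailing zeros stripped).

Answer: 0 0 0

Derivation:
Executing turtle program step by step:
Start: pos=(0,0), heading=0, pen down
REPEAT 6 [
  -- iteration 1/6 --
  FD 19: (0,0) -> (19,0) [heading=0, draw]
  FD 12: (19,0) -> (31,0) [heading=0, draw]
  RT 60: heading 0 -> 300
  PU: pen up
  -- iteration 2/6 --
  FD 19: (31,0) -> (40.5,-16.454) [heading=300, move]
  FD 12: (40.5,-16.454) -> (46.5,-26.847) [heading=300, move]
  RT 60: heading 300 -> 240
  PU: pen up
  -- iteration 3/6 --
  FD 19: (46.5,-26.847) -> (37,-43.301) [heading=240, move]
  FD 12: (37,-43.301) -> (31,-53.694) [heading=240, move]
  RT 60: heading 240 -> 180
  PU: pen up
  -- iteration 4/6 --
  FD 19: (31,-53.694) -> (12,-53.694) [heading=180, move]
  FD 12: (12,-53.694) -> (0,-53.694) [heading=180, move]
  RT 60: heading 180 -> 120
  PU: pen up
  -- iteration 5/6 --
  FD 19: (0,-53.694) -> (-9.5,-37.239) [heading=120, move]
  FD 12: (-9.5,-37.239) -> (-15.5,-26.847) [heading=120, move]
  RT 60: heading 120 -> 60
  PU: pen up
  -- iteration 6/6 --
  FD 19: (-15.5,-26.847) -> (-6,-10.392) [heading=60, move]
  FD 12: (-6,-10.392) -> (0,0) [heading=60, move]
  RT 60: heading 60 -> 0
  PU: pen up
]
Final: pos=(0,0), heading=0, 2 segment(s) drawn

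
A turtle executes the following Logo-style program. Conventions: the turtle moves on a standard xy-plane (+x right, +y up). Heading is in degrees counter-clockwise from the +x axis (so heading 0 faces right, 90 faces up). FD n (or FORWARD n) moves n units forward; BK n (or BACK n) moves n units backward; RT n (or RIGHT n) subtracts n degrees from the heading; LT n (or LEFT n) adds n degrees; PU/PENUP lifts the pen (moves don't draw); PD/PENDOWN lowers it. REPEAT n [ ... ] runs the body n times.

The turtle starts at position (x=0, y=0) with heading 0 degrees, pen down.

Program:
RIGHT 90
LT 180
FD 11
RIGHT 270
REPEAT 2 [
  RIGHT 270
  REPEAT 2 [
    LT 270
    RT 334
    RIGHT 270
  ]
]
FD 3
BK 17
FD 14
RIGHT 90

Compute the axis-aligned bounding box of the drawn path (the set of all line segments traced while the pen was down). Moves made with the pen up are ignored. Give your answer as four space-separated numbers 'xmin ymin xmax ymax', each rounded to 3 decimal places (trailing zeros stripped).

Answer: -0.726 -2.584 3.387 13.911

Derivation:
Executing turtle program step by step:
Start: pos=(0,0), heading=0, pen down
RT 90: heading 0 -> 270
LT 180: heading 270 -> 90
FD 11: (0,0) -> (0,11) [heading=90, draw]
RT 270: heading 90 -> 180
REPEAT 2 [
  -- iteration 1/2 --
  RT 270: heading 180 -> 270
  REPEAT 2 [
    -- iteration 1/2 --
    LT 270: heading 270 -> 180
    RT 334: heading 180 -> 206
    RT 270: heading 206 -> 296
    -- iteration 2/2 --
    LT 270: heading 296 -> 206
    RT 334: heading 206 -> 232
    RT 270: heading 232 -> 322
  ]
  -- iteration 2/2 --
  RT 270: heading 322 -> 52
  REPEAT 2 [
    -- iteration 1/2 --
    LT 270: heading 52 -> 322
    RT 334: heading 322 -> 348
    RT 270: heading 348 -> 78
    -- iteration 2/2 --
    LT 270: heading 78 -> 348
    RT 334: heading 348 -> 14
    RT 270: heading 14 -> 104
  ]
]
FD 3: (0,11) -> (-0.726,13.911) [heading=104, draw]
BK 17: (-0.726,13.911) -> (3.387,-2.584) [heading=104, draw]
FD 14: (3.387,-2.584) -> (0,11) [heading=104, draw]
RT 90: heading 104 -> 14
Final: pos=(0,11), heading=14, 4 segment(s) drawn

Segment endpoints: x in {-0.726, 0, 0, 0, 3.387}, y in {-2.584, 0, 11, 13.911}
xmin=-0.726, ymin=-2.584, xmax=3.387, ymax=13.911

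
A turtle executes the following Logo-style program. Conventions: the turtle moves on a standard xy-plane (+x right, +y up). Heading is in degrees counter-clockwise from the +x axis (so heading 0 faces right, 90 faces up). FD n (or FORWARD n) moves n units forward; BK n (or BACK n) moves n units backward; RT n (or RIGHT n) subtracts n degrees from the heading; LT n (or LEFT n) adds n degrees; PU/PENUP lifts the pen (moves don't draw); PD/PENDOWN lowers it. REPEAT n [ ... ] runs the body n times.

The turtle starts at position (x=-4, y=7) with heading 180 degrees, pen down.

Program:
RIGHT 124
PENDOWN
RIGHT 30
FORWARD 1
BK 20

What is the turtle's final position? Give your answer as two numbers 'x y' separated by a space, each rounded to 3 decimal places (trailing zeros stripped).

Answer: -21.077 -1.329

Derivation:
Executing turtle program step by step:
Start: pos=(-4,7), heading=180, pen down
RT 124: heading 180 -> 56
PD: pen down
RT 30: heading 56 -> 26
FD 1: (-4,7) -> (-3.101,7.438) [heading=26, draw]
BK 20: (-3.101,7.438) -> (-21.077,-1.329) [heading=26, draw]
Final: pos=(-21.077,-1.329), heading=26, 2 segment(s) drawn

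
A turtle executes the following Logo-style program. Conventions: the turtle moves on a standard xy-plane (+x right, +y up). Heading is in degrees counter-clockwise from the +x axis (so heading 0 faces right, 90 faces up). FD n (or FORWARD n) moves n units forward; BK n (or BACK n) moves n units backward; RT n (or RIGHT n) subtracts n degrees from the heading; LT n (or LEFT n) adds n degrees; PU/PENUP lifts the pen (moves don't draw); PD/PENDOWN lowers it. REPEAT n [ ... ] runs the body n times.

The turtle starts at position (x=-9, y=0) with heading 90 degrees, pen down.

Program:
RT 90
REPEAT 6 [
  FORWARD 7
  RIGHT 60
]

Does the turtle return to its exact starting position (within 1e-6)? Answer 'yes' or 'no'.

Executing turtle program step by step:
Start: pos=(-9,0), heading=90, pen down
RT 90: heading 90 -> 0
REPEAT 6 [
  -- iteration 1/6 --
  FD 7: (-9,0) -> (-2,0) [heading=0, draw]
  RT 60: heading 0 -> 300
  -- iteration 2/6 --
  FD 7: (-2,0) -> (1.5,-6.062) [heading=300, draw]
  RT 60: heading 300 -> 240
  -- iteration 3/6 --
  FD 7: (1.5,-6.062) -> (-2,-12.124) [heading=240, draw]
  RT 60: heading 240 -> 180
  -- iteration 4/6 --
  FD 7: (-2,-12.124) -> (-9,-12.124) [heading=180, draw]
  RT 60: heading 180 -> 120
  -- iteration 5/6 --
  FD 7: (-9,-12.124) -> (-12.5,-6.062) [heading=120, draw]
  RT 60: heading 120 -> 60
  -- iteration 6/6 --
  FD 7: (-12.5,-6.062) -> (-9,0) [heading=60, draw]
  RT 60: heading 60 -> 0
]
Final: pos=(-9,0), heading=0, 6 segment(s) drawn

Start position: (-9, 0)
Final position: (-9, 0)
Distance = 0; < 1e-6 -> CLOSED

Answer: yes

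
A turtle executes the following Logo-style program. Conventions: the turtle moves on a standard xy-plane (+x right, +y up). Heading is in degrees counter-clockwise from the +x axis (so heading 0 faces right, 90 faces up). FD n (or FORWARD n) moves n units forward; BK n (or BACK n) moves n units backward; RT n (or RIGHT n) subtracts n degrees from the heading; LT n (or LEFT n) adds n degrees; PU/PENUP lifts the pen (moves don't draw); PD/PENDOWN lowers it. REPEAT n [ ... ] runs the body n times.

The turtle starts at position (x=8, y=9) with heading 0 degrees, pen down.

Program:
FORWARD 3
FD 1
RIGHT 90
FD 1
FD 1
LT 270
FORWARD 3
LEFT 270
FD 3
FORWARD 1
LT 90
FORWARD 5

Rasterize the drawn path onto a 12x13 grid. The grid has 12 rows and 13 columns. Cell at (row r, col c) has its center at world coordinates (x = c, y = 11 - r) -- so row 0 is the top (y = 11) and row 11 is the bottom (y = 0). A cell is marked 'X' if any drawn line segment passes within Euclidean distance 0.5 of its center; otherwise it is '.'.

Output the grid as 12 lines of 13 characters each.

Answer: ....XXXXXX...
.........X...
........XXXXX
.........X..X
.........XXXX
.............
.............
.............
.............
.............
.............
.............

Derivation:
Segment 0: (8,9) -> (11,9)
Segment 1: (11,9) -> (12,9)
Segment 2: (12,9) -> (12,8)
Segment 3: (12,8) -> (12,7)
Segment 4: (12,7) -> (9,7)
Segment 5: (9,7) -> (9,10)
Segment 6: (9,10) -> (9,11)
Segment 7: (9,11) -> (4,11)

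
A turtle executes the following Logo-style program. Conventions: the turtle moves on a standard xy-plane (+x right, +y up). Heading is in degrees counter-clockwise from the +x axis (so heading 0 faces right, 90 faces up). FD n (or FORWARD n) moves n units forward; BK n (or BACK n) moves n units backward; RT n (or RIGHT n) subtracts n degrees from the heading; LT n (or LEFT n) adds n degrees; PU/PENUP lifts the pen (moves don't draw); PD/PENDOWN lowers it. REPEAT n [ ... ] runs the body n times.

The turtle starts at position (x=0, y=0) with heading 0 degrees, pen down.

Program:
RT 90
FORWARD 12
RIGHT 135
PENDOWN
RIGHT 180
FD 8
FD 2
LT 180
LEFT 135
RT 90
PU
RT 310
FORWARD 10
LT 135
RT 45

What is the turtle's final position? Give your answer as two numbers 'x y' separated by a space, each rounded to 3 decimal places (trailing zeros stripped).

Answer: 0.643 -26.732

Derivation:
Executing turtle program step by step:
Start: pos=(0,0), heading=0, pen down
RT 90: heading 0 -> 270
FD 12: (0,0) -> (0,-12) [heading=270, draw]
RT 135: heading 270 -> 135
PD: pen down
RT 180: heading 135 -> 315
FD 8: (0,-12) -> (5.657,-17.657) [heading=315, draw]
FD 2: (5.657,-17.657) -> (7.071,-19.071) [heading=315, draw]
LT 180: heading 315 -> 135
LT 135: heading 135 -> 270
RT 90: heading 270 -> 180
PU: pen up
RT 310: heading 180 -> 230
FD 10: (7.071,-19.071) -> (0.643,-26.732) [heading=230, move]
LT 135: heading 230 -> 5
RT 45: heading 5 -> 320
Final: pos=(0.643,-26.732), heading=320, 3 segment(s) drawn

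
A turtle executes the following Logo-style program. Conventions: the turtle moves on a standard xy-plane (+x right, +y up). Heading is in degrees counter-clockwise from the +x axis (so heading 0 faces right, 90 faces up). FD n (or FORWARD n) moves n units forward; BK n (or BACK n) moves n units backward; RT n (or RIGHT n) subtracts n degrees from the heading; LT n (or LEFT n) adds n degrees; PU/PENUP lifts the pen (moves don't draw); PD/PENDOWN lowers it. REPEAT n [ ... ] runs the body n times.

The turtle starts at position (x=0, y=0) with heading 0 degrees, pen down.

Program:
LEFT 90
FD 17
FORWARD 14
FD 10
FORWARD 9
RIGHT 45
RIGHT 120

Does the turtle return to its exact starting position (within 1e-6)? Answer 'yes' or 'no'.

Executing turtle program step by step:
Start: pos=(0,0), heading=0, pen down
LT 90: heading 0 -> 90
FD 17: (0,0) -> (0,17) [heading=90, draw]
FD 14: (0,17) -> (0,31) [heading=90, draw]
FD 10: (0,31) -> (0,41) [heading=90, draw]
FD 9: (0,41) -> (0,50) [heading=90, draw]
RT 45: heading 90 -> 45
RT 120: heading 45 -> 285
Final: pos=(0,50), heading=285, 4 segment(s) drawn

Start position: (0, 0)
Final position: (0, 50)
Distance = 50; >= 1e-6 -> NOT closed

Answer: no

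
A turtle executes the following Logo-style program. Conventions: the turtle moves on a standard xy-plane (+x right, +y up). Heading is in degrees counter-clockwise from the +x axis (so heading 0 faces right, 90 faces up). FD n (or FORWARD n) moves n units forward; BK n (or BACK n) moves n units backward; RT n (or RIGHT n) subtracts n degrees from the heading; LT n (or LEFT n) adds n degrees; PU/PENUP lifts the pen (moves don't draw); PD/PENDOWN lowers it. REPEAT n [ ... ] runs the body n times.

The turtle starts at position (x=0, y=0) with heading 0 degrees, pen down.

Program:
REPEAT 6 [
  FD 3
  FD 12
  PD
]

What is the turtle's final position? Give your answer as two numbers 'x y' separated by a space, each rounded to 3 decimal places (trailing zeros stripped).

Answer: 90 0

Derivation:
Executing turtle program step by step:
Start: pos=(0,0), heading=0, pen down
REPEAT 6 [
  -- iteration 1/6 --
  FD 3: (0,0) -> (3,0) [heading=0, draw]
  FD 12: (3,0) -> (15,0) [heading=0, draw]
  PD: pen down
  -- iteration 2/6 --
  FD 3: (15,0) -> (18,0) [heading=0, draw]
  FD 12: (18,0) -> (30,0) [heading=0, draw]
  PD: pen down
  -- iteration 3/6 --
  FD 3: (30,0) -> (33,0) [heading=0, draw]
  FD 12: (33,0) -> (45,0) [heading=0, draw]
  PD: pen down
  -- iteration 4/6 --
  FD 3: (45,0) -> (48,0) [heading=0, draw]
  FD 12: (48,0) -> (60,0) [heading=0, draw]
  PD: pen down
  -- iteration 5/6 --
  FD 3: (60,0) -> (63,0) [heading=0, draw]
  FD 12: (63,0) -> (75,0) [heading=0, draw]
  PD: pen down
  -- iteration 6/6 --
  FD 3: (75,0) -> (78,0) [heading=0, draw]
  FD 12: (78,0) -> (90,0) [heading=0, draw]
  PD: pen down
]
Final: pos=(90,0), heading=0, 12 segment(s) drawn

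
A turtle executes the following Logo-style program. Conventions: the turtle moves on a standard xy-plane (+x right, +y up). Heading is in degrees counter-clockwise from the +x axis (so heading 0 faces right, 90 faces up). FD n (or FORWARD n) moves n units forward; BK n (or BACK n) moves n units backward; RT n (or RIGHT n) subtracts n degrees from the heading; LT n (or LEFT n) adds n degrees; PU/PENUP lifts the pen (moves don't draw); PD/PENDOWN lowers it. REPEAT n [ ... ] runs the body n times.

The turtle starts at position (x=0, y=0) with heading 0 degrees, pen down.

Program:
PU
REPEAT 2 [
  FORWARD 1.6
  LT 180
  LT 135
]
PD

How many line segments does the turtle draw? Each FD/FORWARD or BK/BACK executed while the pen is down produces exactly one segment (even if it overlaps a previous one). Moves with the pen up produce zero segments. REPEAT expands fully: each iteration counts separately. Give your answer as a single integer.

Answer: 0

Derivation:
Executing turtle program step by step:
Start: pos=(0,0), heading=0, pen down
PU: pen up
REPEAT 2 [
  -- iteration 1/2 --
  FD 1.6: (0,0) -> (1.6,0) [heading=0, move]
  LT 180: heading 0 -> 180
  LT 135: heading 180 -> 315
  -- iteration 2/2 --
  FD 1.6: (1.6,0) -> (2.731,-1.131) [heading=315, move]
  LT 180: heading 315 -> 135
  LT 135: heading 135 -> 270
]
PD: pen down
Final: pos=(2.731,-1.131), heading=270, 0 segment(s) drawn
Segments drawn: 0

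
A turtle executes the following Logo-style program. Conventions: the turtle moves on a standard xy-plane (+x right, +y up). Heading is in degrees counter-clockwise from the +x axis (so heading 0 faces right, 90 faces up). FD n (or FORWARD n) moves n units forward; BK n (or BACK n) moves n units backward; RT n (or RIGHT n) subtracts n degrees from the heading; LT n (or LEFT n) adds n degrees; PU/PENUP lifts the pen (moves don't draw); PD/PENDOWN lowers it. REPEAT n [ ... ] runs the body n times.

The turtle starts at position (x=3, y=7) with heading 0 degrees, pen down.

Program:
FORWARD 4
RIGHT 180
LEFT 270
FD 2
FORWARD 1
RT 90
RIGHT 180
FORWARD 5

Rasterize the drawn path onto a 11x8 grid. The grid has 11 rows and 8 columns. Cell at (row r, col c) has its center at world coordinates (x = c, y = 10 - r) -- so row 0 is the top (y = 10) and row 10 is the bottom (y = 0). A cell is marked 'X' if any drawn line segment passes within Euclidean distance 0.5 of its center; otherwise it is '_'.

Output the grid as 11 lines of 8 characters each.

Segment 0: (3,7) -> (7,7)
Segment 1: (7,7) -> (7,9)
Segment 2: (7,9) -> (7,10)
Segment 3: (7,10) -> (2,10)

Answer: __XXXXXX
_______X
_______X
___XXXXX
________
________
________
________
________
________
________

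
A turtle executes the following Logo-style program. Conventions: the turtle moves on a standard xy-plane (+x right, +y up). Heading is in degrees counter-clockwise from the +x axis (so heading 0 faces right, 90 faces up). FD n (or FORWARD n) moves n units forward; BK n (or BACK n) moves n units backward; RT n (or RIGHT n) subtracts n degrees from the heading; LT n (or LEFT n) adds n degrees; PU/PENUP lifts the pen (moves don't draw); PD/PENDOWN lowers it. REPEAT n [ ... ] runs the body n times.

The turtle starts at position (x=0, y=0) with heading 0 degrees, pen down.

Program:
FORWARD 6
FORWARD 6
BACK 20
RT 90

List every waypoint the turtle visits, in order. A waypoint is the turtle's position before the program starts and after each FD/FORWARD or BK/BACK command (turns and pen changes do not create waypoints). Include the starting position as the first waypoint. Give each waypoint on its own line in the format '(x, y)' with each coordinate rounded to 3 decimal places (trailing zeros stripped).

Answer: (0, 0)
(6, 0)
(12, 0)
(-8, 0)

Derivation:
Executing turtle program step by step:
Start: pos=(0,0), heading=0, pen down
FD 6: (0,0) -> (6,0) [heading=0, draw]
FD 6: (6,0) -> (12,0) [heading=0, draw]
BK 20: (12,0) -> (-8,0) [heading=0, draw]
RT 90: heading 0 -> 270
Final: pos=(-8,0), heading=270, 3 segment(s) drawn
Waypoints (4 total):
(0, 0)
(6, 0)
(12, 0)
(-8, 0)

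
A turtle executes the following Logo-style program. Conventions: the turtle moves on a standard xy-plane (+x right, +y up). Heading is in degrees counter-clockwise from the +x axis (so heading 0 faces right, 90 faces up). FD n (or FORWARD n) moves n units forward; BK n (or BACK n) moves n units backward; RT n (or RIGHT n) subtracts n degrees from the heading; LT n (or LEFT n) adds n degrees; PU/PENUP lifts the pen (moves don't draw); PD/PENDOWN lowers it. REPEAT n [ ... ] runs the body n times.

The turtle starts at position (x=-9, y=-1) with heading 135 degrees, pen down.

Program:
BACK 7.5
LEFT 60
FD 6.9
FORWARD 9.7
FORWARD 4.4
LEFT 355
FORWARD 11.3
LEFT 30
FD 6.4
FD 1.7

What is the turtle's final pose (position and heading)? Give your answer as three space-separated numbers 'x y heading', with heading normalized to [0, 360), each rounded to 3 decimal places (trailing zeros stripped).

Answer: -41.314 -18.907 220

Derivation:
Executing turtle program step by step:
Start: pos=(-9,-1), heading=135, pen down
BK 7.5: (-9,-1) -> (-3.697,-6.303) [heading=135, draw]
LT 60: heading 135 -> 195
FD 6.9: (-3.697,-6.303) -> (-10.362,-8.089) [heading=195, draw]
FD 9.7: (-10.362,-8.089) -> (-19.731,-10.6) [heading=195, draw]
FD 4.4: (-19.731,-10.6) -> (-23.981,-11.739) [heading=195, draw]
LT 355: heading 195 -> 190
FD 11.3: (-23.981,-11.739) -> (-35.109,-13.701) [heading=190, draw]
LT 30: heading 190 -> 220
FD 6.4: (-35.109,-13.701) -> (-40.012,-17.815) [heading=220, draw]
FD 1.7: (-40.012,-17.815) -> (-41.314,-18.907) [heading=220, draw]
Final: pos=(-41.314,-18.907), heading=220, 7 segment(s) drawn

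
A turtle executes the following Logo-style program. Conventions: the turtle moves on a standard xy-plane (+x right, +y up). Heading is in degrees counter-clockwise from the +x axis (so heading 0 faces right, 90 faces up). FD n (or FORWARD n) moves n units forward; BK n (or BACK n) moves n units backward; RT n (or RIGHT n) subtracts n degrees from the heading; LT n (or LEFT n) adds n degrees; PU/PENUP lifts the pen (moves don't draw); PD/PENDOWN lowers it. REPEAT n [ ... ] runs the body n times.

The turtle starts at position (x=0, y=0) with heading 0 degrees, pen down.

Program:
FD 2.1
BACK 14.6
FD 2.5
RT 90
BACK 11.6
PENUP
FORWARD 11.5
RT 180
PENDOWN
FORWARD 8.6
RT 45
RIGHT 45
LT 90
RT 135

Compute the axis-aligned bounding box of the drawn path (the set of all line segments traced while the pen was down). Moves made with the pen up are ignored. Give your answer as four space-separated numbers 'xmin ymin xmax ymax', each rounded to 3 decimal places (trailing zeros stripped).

Answer: -12.5 0 2.1 11.6

Derivation:
Executing turtle program step by step:
Start: pos=(0,0), heading=0, pen down
FD 2.1: (0,0) -> (2.1,0) [heading=0, draw]
BK 14.6: (2.1,0) -> (-12.5,0) [heading=0, draw]
FD 2.5: (-12.5,0) -> (-10,0) [heading=0, draw]
RT 90: heading 0 -> 270
BK 11.6: (-10,0) -> (-10,11.6) [heading=270, draw]
PU: pen up
FD 11.5: (-10,11.6) -> (-10,0.1) [heading=270, move]
RT 180: heading 270 -> 90
PD: pen down
FD 8.6: (-10,0.1) -> (-10,8.7) [heading=90, draw]
RT 45: heading 90 -> 45
RT 45: heading 45 -> 0
LT 90: heading 0 -> 90
RT 135: heading 90 -> 315
Final: pos=(-10,8.7), heading=315, 5 segment(s) drawn

Segment endpoints: x in {-12.5, -10, -10, 0, 2.1}, y in {0, 0.1, 8.7, 11.6}
xmin=-12.5, ymin=0, xmax=2.1, ymax=11.6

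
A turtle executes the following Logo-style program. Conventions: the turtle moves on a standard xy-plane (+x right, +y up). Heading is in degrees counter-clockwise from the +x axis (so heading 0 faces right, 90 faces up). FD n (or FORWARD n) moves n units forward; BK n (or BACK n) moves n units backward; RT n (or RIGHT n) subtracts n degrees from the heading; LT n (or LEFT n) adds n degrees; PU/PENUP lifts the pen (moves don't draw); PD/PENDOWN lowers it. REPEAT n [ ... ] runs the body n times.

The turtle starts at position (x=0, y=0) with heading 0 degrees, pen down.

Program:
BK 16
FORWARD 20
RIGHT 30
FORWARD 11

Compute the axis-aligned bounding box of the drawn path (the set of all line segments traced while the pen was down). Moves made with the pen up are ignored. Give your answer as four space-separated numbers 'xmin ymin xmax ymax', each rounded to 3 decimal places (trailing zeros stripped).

Executing turtle program step by step:
Start: pos=(0,0), heading=0, pen down
BK 16: (0,0) -> (-16,0) [heading=0, draw]
FD 20: (-16,0) -> (4,0) [heading=0, draw]
RT 30: heading 0 -> 330
FD 11: (4,0) -> (13.526,-5.5) [heading=330, draw]
Final: pos=(13.526,-5.5), heading=330, 3 segment(s) drawn

Segment endpoints: x in {-16, 0, 4, 13.526}, y in {-5.5, 0}
xmin=-16, ymin=-5.5, xmax=13.526, ymax=0

Answer: -16 -5.5 13.526 0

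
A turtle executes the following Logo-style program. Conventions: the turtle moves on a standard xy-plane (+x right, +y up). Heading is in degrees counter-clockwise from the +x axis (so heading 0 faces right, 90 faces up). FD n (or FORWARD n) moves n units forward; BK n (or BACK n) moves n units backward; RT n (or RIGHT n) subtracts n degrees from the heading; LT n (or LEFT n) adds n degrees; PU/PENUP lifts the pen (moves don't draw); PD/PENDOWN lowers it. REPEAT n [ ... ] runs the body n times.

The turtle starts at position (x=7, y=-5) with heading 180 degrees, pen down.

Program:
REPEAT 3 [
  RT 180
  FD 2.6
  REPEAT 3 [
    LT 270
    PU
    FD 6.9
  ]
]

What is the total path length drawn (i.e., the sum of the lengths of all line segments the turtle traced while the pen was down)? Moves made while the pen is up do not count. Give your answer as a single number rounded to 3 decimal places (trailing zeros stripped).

Answer: 2.6

Derivation:
Executing turtle program step by step:
Start: pos=(7,-5), heading=180, pen down
REPEAT 3 [
  -- iteration 1/3 --
  RT 180: heading 180 -> 0
  FD 2.6: (7,-5) -> (9.6,-5) [heading=0, draw]
  REPEAT 3 [
    -- iteration 1/3 --
    LT 270: heading 0 -> 270
    PU: pen up
    FD 6.9: (9.6,-5) -> (9.6,-11.9) [heading=270, move]
    -- iteration 2/3 --
    LT 270: heading 270 -> 180
    PU: pen up
    FD 6.9: (9.6,-11.9) -> (2.7,-11.9) [heading=180, move]
    -- iteration 3/3 --
    LT 270: heading 180 -> 90
    PU: pen up
    FD 6.9: (2.7,-11.9) -> (2.7,-5) [heading=90, move]
  ]
  -- iteration 2/3 --
  RT 180: heading 90 -> 270
  FD 2.6: (2.7,-5) -> (2.7,-7.6) [heading=270, move]
  REPEAT 3 [
    -- iteration 1/3 --
    LT 270: heading 270 -> 180
    PU: pen up
    FD 6.9: (2.7,-7.6) -> (-4.2,-7.6) [heading=180, move]
    -- iteration 2/3 --
    LT 270: heading 180 -> 90
    PU: pen up
    FD 6.9: (-4.2,-7.6) -> (-4.2,-0.7) [heading=90, move]
    -- iteration 3/3 --
    LT 270: heading 90 -> 0
    PU: pen up
    FD 6.9: (-4.2,-0.7) -> (2.7,-0.7) [heading=0, move]
  ]
  -- iteration 3/3 --
  RT 180: heading 0 -> 180
  FD 2.6: (2.7,-0.7) -> (0.1,-0.7) [heading=180, move]
  REPEAT 3 [
    -- iteration 1/3 --
    LT 270: heading 180 -> 90
    PU: pen up
    FD 6.9: (0.1,-0.7) -> (0.1,6.2) [heading=90, move]
    -- iteration 2/3 --
    LT 270: heading 90 -> 0
    PU: pen up
    FD 6.9: (0.1,6.2) -> (7,6.2) [heading=0, move]
    -- iteration 3/3 --
    LT 270: heading 0 -> 270
    PU: pen up
    FD 6.9: (7,6.2) -> (7,-0.7) [heading=270, move]
  ]
]
Final: pos=(7,-0.7), heading=270, 1 segment(s) drawn

Segment lengths:
  seg 1: (7,-5) -> (9.6,-5), length = 2.6
Total = 2.6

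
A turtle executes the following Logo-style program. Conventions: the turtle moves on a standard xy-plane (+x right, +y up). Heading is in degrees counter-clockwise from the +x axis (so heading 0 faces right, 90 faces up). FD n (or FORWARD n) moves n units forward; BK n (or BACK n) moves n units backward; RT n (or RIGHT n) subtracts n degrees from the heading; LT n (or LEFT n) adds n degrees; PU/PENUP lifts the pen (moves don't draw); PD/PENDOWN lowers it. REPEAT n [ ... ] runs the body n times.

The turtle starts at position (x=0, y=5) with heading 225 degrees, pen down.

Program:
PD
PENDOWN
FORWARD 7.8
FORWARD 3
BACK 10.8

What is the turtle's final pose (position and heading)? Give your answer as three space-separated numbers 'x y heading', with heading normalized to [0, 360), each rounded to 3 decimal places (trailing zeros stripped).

Answer: 0 5 225

Derivation:
Executing turtle program step by step:
Start: pos=(0,5), heading=225, pen down
PD: pen down
PD: pen down
FD 7.8: (0,5) -> (-5.515,-0.515) [heading=225, draw]
FD 3: (-5.515,-0.515) -> (-7.637,-2.637) [heading=225, draw]
BK 10.8: (-7.637,-2.637) -> (0,5) [heading=225, draw]
Final: pos=(0,5), heading=225, 3 segment(s) drawn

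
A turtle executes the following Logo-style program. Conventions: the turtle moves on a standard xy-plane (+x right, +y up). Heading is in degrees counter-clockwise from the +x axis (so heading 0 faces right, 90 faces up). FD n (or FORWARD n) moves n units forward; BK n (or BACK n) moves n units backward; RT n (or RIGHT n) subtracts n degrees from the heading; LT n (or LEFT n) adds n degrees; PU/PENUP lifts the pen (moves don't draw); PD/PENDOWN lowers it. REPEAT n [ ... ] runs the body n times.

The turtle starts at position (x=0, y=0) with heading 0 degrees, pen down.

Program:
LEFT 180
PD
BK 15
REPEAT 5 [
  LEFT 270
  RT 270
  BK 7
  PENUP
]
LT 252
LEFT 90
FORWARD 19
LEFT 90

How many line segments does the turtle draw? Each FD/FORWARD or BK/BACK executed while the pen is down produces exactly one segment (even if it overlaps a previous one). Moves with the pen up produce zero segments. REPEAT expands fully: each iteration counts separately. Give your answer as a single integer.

Executing turtle program step by step:
Start: pos=(0,0), heading=0, pen down
LT 180: heading 0 -> 180
PD: pen down
BK 15: (0,0) -> (15,0) [heading=180, draw]
REPEAT 5 [
  -- iteration 1/5 --
  LT 270: heading 180 -> 90
  RT 270: heading 90 -> 180
  BK 7: (15,0) -> (22,0) [heading=180, draw]
  PU: pen up
  -- iteration 2/5 --
  LT 270: heading 180 -> 90
  RT 270: heading 90 -> 180
  BK 7: (22,0) -> (29,0) [heading=180, move]
  PU: pen up
  -- iteration 3/5 --
  LT 270: heading 180 -> 90
  RT 270: heading 90 -> 180
  BK 7: (29,0) -> (36,0) [heading=180, move]
  PU: pen up
  -- iteration 4/5 --
  LT 270: heading 180 -> 90
  RT 270: heading 90 -> 180
  BK 7: (36,0) -> (43,0) [heading=180, move]
  PU: pen up
  -- iteration 5/5 --
  LT 270: heading 180 -> 90
  RT 270: heading 90 -> 180
  BK 7: (43,0) -> (50,0) [heading=180, move]
  PU: pen up
]
LT 252: heading 180 -> 72
LT 90: heading 72 -> 162
FD 19: (50,0) -> (31.93,5.871) [heading=162, move]
LT 90: heading 162 -> 252
Final: pos=(31.93,5.871), heading=252, 2 segment(s) drawn
Segments drawn: 2

Answer: 2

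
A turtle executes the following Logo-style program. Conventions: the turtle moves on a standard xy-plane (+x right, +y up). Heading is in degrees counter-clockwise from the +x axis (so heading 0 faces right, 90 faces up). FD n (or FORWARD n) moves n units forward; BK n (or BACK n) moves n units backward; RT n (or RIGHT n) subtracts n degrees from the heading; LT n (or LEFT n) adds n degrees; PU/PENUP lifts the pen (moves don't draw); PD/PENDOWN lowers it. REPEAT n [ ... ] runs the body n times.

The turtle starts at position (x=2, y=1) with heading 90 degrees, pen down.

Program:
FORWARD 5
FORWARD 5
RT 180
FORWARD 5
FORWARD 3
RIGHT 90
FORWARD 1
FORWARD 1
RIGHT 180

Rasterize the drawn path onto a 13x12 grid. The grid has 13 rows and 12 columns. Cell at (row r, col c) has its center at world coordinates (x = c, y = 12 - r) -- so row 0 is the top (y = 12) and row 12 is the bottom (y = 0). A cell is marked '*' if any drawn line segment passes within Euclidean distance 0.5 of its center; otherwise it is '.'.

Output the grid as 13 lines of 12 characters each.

Segment 0: (2,1) -> (2,6)
Segment 1: (2,6) -> (2,11)
Segment 2: (2,11) -> (2,6)
Segment 3: (2,6) -> (2,3)
Segment 4: (2,3) -> (1,3)
Segment 5: (1,3) -> (0,3)

Answer: ............
..*.........
..*.........
..*.........
..*.........
..*.........
..*.........
..*.........
..*.........
***.........
..*.........
..*.........
............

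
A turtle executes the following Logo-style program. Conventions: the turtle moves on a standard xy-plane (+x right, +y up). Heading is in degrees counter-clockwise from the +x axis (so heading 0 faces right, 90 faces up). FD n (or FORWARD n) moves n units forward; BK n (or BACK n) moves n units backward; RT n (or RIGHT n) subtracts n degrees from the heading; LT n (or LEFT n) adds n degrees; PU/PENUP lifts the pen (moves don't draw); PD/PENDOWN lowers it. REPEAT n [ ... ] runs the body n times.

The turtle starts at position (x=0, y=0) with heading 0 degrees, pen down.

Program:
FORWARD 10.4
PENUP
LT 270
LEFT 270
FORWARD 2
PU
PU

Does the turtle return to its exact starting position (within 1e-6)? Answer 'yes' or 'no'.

Executing turtle program step by step:
Start: pos=(0,0), heading=0, pen down
FD 10.4: (0,0) -> (10.4,0) [heading=0, draw]
PU: pen up
LT 270: heading 0 -> 270
LT 270: heading 270 -> 180
FD 2: (10.4,0) -> (8.4,0) [heading=180, move]
PU: pen up
PU: pen up
Final: pos=(8.4,0), heading=180, 1 segment(s) drawn

Start position: (0, 0)
Final position: (8.4, 0)
Distance = 8.4; >= 1e-6 -> NOT closed

Answer: no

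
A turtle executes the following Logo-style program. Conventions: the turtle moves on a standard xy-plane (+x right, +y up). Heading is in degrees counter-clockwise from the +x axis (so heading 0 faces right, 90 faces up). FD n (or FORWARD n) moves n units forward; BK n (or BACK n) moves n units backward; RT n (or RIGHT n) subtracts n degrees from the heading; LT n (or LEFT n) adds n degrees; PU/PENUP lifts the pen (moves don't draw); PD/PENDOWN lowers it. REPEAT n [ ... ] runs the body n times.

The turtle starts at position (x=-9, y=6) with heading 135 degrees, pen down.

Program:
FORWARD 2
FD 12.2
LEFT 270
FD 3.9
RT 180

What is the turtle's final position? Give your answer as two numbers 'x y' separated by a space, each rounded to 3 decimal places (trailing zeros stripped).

Executing turtle program step by step:
Start: pos=(-9,6), heading=135, pen down
FD 2: (-9,6) -> (-10.414,7.414) [heading=135, draw]
FD 12.2: (-10.414,7.414) -> (-19.041,16.041) [heading=135, draw]
LT 270: heading 135 -> 45
FD 3.9: (-19.041,16.041) -> (-16.283,18.799) [heading=45, draw]
RT 180: heading 45 -> 225
Final: pos=(-16.283,18.799), heading=225, 3 segment(s) drawn

Answer: -16.283 18.799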